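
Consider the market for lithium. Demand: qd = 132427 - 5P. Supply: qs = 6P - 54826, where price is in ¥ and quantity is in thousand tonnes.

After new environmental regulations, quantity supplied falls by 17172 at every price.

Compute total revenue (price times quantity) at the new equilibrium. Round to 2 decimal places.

734193232.23

Solve the original market: 132427 - 5P = 6P - 54826, hence P = 17023 and q = 47312.
The shock moves the curves to qd = 132427 - 5P and qs = 6P - 71998.
Setting them equal: 132427 - 5P = 6P - 71998 → 204425 = 11P, so P = 204425/11 ≈ 18584.0909 and q = 434572/11 ≈ 39506.5455.
New expenditure = 18584.0909 × 39506.5455 = 734193232.23.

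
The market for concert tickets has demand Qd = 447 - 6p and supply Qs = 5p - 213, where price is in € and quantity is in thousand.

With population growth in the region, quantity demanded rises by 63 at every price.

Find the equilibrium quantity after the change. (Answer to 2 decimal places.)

Initially, 447 - 6p = 5p - 213, so 660 = 11p and p = 60, Q = 87.
After the shift, demand is Qd = 510 - 6p and supply is Qs = 5p - 213.
Equate the new curves: 510 - 6p = 5p - 213, giving 723 = 11p, p = 723/11 ≈ 65.7273, Q = 1272/11 ≈ 115.6364.

115.64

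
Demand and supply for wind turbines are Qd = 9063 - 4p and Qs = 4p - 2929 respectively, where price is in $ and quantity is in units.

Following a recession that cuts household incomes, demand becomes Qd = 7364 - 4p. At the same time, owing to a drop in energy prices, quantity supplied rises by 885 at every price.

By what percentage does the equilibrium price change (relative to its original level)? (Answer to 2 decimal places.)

Solve the original market: 9063 - 4p = 4p - 2929, hence p = 1499 and Q = 3067.
With the change applied: demand Qd = 7364 - 4p, supply Qs = 4p - 2044.
New equilibrium: 7364 - 4p = 4p - 2044 ⇒ 9408 = 8p ⇒ p = 1176, Q = 2660.
%Δp = (1176 − 1499) / 1499 × 100 = -21.55%.

-21.55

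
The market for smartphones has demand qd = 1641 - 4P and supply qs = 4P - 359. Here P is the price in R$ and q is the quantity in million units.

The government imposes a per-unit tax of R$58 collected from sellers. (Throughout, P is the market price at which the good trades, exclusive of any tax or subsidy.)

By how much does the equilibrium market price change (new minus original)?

Initially, 1641 - 4P = 4P - 359, so 2000 = 8P and P = 250, q = 641.
Since sellers keep the price net of the tax, the effective supply curve becomes qs = 4P - 591.
Equate the new curves: 1641 - 4P = 4P - 591, giving 2232 = 8P, P = 279, q = 525.
ΔP = 279 − 250 = +29.

+29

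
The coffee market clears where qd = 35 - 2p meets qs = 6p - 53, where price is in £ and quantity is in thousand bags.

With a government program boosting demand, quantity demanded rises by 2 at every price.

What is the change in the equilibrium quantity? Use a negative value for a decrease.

Solve the original market: 35 - 2p = 6p - 53, hence p = 11 and q = 13.
The shock moves the curves to qd = 37 - 2p and qs = 6p - 53.
Clearing the new market: 37 - 2p = 6p - 53, so p = 11.25 and q = 14.5.
Δq = 14.5 − 13 = +1.5.

+1.5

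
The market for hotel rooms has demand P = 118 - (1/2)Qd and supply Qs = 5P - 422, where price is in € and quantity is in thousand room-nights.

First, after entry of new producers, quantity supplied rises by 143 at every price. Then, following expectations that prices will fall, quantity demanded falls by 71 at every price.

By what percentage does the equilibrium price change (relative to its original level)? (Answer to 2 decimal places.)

-32.52

Before the shock: 236 - 2P = 5P - 422 ⇒ 658 = 7P ⇒ P = 94, Q = 48.
The shock moves the curves to Qd = 165 - 2P and Qs = 5P - 279.
New equilibrium: 165 - 2P = 5P - 279 ⇒ 444 = 7P ⇒ P = 444/7 ≈ 63.4286, Q = 267/7 ≈ 38.1429.
%ΔP = (63.4286 − 94) / 94 × 100 = -32.52%.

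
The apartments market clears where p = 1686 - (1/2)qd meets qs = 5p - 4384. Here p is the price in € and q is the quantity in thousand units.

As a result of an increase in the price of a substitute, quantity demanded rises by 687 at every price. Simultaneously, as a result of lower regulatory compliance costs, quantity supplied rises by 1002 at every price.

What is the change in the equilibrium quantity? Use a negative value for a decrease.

Before the shock: 3372 - 2p = 5p - 4384 ⇒ 7756 = 7p ⇒ p = 1108, q = 1156.
The new curves are qd = 4059 - 2p (demand) and qs = 5p - 3382 (supply).
New equilibrium: 4059 - 2p = 5p - 3382 ⇒ 7441 = 7p ⇒ p = 1063, q = 1933.
Δq = 1933 − 1156 = +777.

+777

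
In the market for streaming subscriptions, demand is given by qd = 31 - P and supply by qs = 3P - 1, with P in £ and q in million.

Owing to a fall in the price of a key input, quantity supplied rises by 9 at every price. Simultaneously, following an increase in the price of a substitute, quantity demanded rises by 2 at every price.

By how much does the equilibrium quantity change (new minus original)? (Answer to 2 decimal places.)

+3.75

Solve the original market: 31 - P = 3P - 1, hence P = 8 and q = 23.
After the shift, demand is qd = 33 - P and supply is qs = 3P + 8.
Clearing the new market: 33 - P = 3P + 8, so P = 6.25 and q = 26.75.
Δq = 26.75 − 23 = +3.75.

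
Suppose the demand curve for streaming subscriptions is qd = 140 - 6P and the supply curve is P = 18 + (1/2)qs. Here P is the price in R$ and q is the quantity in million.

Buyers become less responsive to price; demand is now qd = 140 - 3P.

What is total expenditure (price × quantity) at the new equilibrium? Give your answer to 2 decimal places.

Original equilibrium: 140 - 6P = 2P - 36 gives 176 = 8P, so P = 22 and q = 8.
The new curves are qd = 140 - 3P (demand) and qs = 2P - 36 (supply).
Clearing the new market: 140 - 3P = 2P - 36, so P = 35.2 and q = 34.4.
New expenditure = 35.2 × 34.4 = 1210.88.

1210.88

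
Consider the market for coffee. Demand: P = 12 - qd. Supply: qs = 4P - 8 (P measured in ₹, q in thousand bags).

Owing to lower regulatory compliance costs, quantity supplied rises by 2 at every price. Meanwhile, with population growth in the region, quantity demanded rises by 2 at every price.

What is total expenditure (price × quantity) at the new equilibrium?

Before the shock: 12 - P = 4P - 8 ⇒ 20 = 5P ⇒ P = 4, q = 8.
With the change applied: demand qd = 14 - P, supply qs = 4P - 6.
New equilibrium: 14 - P = 4P - 6 ⇒ 20 = 5P ⇒ P = 4, q = 10.
New expenditure = 4 × 10 = 40.

40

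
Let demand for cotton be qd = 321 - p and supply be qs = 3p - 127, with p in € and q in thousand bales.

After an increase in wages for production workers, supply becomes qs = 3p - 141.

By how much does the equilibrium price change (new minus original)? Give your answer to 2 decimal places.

Solve the original market: 321 - p = 3p - 127, hence p = 112 and q = 209.
The new curves are qd = 321 - p (demand) and qs = 3p - 141 (supply).
New equilibrium: 321 - p = 3p - 141 ⇒ 462 = 4p ⇒ p = 115.5, q = 205.5.
Δp = 115.5 − 112 = +3.50.

+3.50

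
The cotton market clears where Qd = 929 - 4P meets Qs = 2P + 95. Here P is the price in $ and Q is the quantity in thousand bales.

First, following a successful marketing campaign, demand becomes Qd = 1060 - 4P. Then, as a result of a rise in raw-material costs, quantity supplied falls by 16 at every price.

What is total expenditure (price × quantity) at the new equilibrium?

66381

Original equilibrium: 929 - 4P = 2P + 95 gives 834 = 6P, so P = 139 and Q = 373.
The new curves are Qd = 1060 - 4P (demand) and Qs = 2P + 79 (supply).
Setting them equal: 1060 - 4P = 2P + 79 → 981 = 6P, so P = 163.5 and Q = 406.
New expenditure = 163.5 × 406 = 66381.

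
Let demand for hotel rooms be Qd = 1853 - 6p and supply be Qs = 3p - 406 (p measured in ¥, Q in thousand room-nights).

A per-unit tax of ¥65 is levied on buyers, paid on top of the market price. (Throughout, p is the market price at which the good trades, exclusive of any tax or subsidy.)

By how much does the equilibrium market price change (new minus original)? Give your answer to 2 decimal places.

Before the shock: 1853 - 6p = 3p - 406 ⇒ 2259 = 9p ⇒ p = 251, Q = 347.
Since buyers pay the price plus the tax, the effective demand curve becomes Qd = 1463 - 6p.
New equilibrium: 1463 - 6p = 3p - 406 ⇒ 1869 = 9p ⇒ p = 623/3 ≈ 207.6667, Q = 217.
Δp = 207.6667 − 251 = -43.33.

-43.33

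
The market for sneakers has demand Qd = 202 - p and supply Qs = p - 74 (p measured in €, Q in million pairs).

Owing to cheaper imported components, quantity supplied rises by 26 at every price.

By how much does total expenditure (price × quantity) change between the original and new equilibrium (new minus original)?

+793

Before the shock: 202 - p = p - 74 ⇒ 276 = 2p ⇒ p = 138, Q = 64.
The shock moves the curves to Qd = 202 - p and Qs = p - 48.
Setting them equal: 202 - p = p - 48 → 250 = 2p, so p = 125 and Q = 77.
Expenditure moves from 138×64 = 8832 to 125×77 = 9625; change = +793.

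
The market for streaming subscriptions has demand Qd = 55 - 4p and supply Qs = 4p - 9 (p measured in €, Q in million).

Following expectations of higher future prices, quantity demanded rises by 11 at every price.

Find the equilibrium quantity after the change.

28.5

Solve the original market: 55 - 4p = 4p - 9, hence p = 8 and Q = 23.
The shock moves the curves to Qd = 66 - 4p and Qs = 4p - 9.
Setting them equal: 66 - 4p = 4p - 9 → 75 = 8p, so p = 9.375 and Q = 28.5.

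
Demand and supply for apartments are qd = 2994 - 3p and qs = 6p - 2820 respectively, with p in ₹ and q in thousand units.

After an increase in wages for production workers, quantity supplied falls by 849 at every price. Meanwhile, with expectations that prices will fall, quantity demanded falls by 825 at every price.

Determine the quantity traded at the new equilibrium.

223

Initially, 2994 - 3p = 6p - 2820, so 5814 = 9p and p = 646, q = 1056.
With the change applied: demand qd = 2169 - 3p, supply qs = 6p - 3669.
Clearing the new market: 2169 - 3p = 6p - 3669, so p = 1946/3 ≈ 648.6667 and q = 223.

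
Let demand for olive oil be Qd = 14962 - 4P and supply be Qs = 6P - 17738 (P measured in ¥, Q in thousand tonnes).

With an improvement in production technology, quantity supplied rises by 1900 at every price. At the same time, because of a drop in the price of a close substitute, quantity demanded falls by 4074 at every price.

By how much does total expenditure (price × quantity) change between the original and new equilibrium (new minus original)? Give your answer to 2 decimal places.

Original equilibrium: 14962 - 4P = 6P - 17738 gives 32700 = 10P, so P = 3270 and Q = 1882.
The shock moves the curves to Qd = 10888 - 4P and Qs = 6P - 15838.
Setting them equal: 10888 - 4P = 6P - 15838 → 26726 = 10P, so P = 2672.6 and Q = 197.6.
Expenditure moves from 3270×1882 = 6154140 to 2672.6×197.6 = 528105.76; change = -5626034.24.

-5626034.24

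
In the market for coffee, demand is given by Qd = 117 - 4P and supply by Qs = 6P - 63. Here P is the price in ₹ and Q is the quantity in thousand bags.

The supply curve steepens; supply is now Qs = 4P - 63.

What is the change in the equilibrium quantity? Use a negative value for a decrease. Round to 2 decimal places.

-18.00

Solve the original market: 117 - 4P = 6P - 63, hence P = 18 and Q = 45.
The new curves are Qd = 117 - 4P (demand) and Qs = 4P - 63 (supply).
New equilibrium: 117 - 4P = 4P - 63 ⇒ 180 = 8P ⇒ P = 22.5, Q = 27.
ΔQ = 27 − 45 = -18.00.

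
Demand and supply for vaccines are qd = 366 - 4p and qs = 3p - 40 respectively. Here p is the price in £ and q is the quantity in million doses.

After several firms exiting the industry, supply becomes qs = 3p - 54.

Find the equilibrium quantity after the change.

126

Before the shock: 366 - 4p = 3p - 40 ⇒ 406 = 7p ⇒ p = 58, q = 134.
With the change applied: demand qd = 366 - 4p, supply qs = 3p - 54.
Clearing the new market: 366 - 4p = 3p - 54, so p = 60 and q = 126.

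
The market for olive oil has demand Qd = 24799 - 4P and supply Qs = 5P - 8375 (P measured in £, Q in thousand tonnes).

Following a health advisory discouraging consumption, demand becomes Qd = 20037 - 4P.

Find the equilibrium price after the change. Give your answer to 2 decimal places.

Before the shock: 24799 - 4P = 5P - 8375 ⇒ 33174 = 9P ⇒ P = 3686, Q = 10055.
With the change applied: demand Qd = 20037 - 4P, supply Qs = 5P - 8375.
Setting them equal: 20037 - 4P = 5P - 8375 → 28412 = 9P, so P = 28412/9 ≈ 3156.8889 and Q = 66685/9 ≈ 7409.4444.

3156.89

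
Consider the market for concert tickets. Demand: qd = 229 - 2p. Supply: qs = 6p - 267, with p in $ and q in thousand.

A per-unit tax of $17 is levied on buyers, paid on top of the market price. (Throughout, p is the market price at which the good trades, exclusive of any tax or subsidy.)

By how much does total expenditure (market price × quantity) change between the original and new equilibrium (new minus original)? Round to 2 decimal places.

-1918.88

Initially, 229 - 2p = 6p - 267, so 496 = 8p and p = 62, q = 105.
Since buyers pay the price plus the tax, the effective demand curve becomes qd = 195 - 2p.
Equate the new curves: 195 - 2p = 6p - 267, giving 462 = 8p, p = 57.75, q = 79.5.
Expenditure moves from 62×105 = 6510 to 57.75×79.5 = 4591.125; change = -1918.88.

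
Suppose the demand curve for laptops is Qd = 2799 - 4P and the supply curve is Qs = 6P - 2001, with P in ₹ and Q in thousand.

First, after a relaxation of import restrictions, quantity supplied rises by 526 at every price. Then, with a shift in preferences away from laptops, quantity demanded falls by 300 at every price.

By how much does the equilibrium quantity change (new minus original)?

Solve the original market: 2799 - 4P = 6P - 2001, hence P = 480 and Q = 879.
The shock moves the curves to Qd = 2499 - 4P and Qs = 6P - 1475.
Setting them equal: 2499 - 4P = 6P - 1475 → 3974 = 10P, so P = 397.4 and Q = 909.4.
ΔQ = 909.4 − 879 = +30.4.

+30.4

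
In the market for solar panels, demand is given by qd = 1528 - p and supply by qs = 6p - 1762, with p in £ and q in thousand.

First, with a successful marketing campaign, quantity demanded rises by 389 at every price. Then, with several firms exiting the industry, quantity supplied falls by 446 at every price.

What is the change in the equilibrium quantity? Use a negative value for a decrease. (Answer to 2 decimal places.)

Original equilibrium: 1528 - p = 6p - 1762 gives 3290 = 7p, so p = 470 and q = 1058.
The new curves are qd = 1917 - p (demand) and qs = 6p - 2208 (supply).
Equate the new curves: 1917 - p = 6p - 2208, giving 4125 = 7p, p = 4125/7 ≈ 589.2857, q = 9294/7 ≈ 1327.7143.
Δq = 1327.7143 − 1058 = +269.71.

+269.71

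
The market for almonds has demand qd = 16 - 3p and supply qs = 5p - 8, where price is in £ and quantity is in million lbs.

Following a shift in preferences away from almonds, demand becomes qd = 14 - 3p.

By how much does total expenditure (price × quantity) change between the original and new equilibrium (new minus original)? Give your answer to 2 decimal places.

Original equilibrium: 16 - 3p = 5p - 8 gives 24 = 8p, so p = 3 and q = 7.
The new curves are qd = 14 - 3p (demand) and qs = 5p - 8 (supply).
Equate the new curves: 14 - 3p = 5p - 8, giving 22 = 8p, p = 2.75, q = 5.75.
Expenditure moves from 3×7 = 21 to 2.75×5.75 = 15.8125; change = -5.19.

-5.19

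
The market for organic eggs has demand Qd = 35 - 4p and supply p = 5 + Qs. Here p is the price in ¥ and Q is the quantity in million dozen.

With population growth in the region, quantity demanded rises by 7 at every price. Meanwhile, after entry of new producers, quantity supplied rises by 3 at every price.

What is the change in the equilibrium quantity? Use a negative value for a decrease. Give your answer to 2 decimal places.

+3.80

Before the shock: 35 - 4p = p - 5 ⇒ 40 = 5p ⇒ p = 8, Q = 3.
After the shift, demand is Qd = 42 - 4p and supply is Qs = p - 2.
Clearing the new market: 42 - 4p = p - 2, so p = 8.8 and Q = 6.8.
ΔQ = 6.8 − 3 = +3.80.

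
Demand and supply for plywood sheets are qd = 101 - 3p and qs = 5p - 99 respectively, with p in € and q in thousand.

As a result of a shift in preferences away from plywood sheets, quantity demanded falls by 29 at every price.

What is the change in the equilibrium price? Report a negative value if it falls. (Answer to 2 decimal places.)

Initially, 101 - 3p = 5p - 99, so 200 = 8p and p = 25, q = 26.
With the change applied: demand qd = 72 - 3p, supply qs = 5p - 99.
Clearing the new market: 72 - 3p = 5p - 99, so p = 21.375 and q = 7.875.
Δp = 21.375 − 25 = -3.63.

-3.63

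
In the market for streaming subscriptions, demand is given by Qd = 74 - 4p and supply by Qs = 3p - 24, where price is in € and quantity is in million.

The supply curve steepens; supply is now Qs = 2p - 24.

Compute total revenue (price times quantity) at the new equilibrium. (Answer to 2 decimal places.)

Initially, 74 - 4p = 3p - 24, so 98 = 7p and p = 14, Q = 18.
The shock moves the curves to Qd = 74 - 4p and Qs = 2p - 24.
Equate the new curves: 74 - 4p = 2p - 24, giving 98 = 6p, p = 49/3 ≈ 16.3333, Q = 26/3 ≈ 8.6667.
New expenditure = 16.3333 × 8.6667 = 141.56.

141.56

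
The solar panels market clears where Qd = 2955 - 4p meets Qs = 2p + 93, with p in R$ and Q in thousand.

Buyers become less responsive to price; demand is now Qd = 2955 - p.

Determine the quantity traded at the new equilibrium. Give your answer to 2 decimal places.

2001.00

Original equilibrium: 2955 - 4p = 2p + 93 gives 2862 = 6p, so p = 477 and Q = 1047.
After the shift, demand is Qd = 2955 - p and supply is Qs = 2p + 93.
New equilibrium: 2955 - p = 2p + 93 ⇒ 2862 = 3p ⇒ p = 954, Q = 2001.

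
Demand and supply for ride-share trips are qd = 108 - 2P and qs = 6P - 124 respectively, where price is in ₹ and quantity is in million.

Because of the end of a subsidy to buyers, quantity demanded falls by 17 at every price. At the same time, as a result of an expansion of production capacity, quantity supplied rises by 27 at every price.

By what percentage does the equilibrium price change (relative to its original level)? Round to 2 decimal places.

Initially, 108 - 2P = 6P - 124, so 232 = 8P and P = 29, q = 50.
The shock moves the curves to qd = 91 - 2P and qs = 6P - 97.
Equate the new curves: 91 - 2P = 6P - 97, giving 188 = 8P, P = 23.5, q = 44.
%ΔP = (23.5 − 29) / 29 × 100 = -18.97%.

-18.97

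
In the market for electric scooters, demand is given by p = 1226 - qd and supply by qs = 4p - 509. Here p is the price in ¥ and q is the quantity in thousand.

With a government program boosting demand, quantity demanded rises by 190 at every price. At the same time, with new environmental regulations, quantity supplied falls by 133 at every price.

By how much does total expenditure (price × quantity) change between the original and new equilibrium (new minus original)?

Original equilibrium: 1226 - p = 4p - 509 gives 1735 = 5p, so p = 347 and q = 879.
With the change applied: demand qd = 1416 - p, supply qs = 4p - 642.
Equate the new curves: 1416 - p = 4p - 642, giving 2058 = 5p, p = 411.6, q = 1004.4.
Expenditure moves from 347×879 = 305013 to 411.6×1004.4 = 413411.04; change = +108398.04.

+108398.04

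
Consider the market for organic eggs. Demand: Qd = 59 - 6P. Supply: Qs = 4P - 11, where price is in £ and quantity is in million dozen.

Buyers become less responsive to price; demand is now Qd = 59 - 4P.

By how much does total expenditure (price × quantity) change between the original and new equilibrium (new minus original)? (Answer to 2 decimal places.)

Initially, 59 - 6P = 4P - 11, so 70 = 10P and P = 7, Q = 17.
With the change applied: demand Qd = 59 - 4P, supply Qs = 4P - 11.
Equate the new curves: 59 - 4P = 4P - 11, giving 70 = 8P, P = 8.75, Q = 24.
Expenditure moves from 7×17 = 119 to 8.75×24 = 210; change = +91.00.

+91.00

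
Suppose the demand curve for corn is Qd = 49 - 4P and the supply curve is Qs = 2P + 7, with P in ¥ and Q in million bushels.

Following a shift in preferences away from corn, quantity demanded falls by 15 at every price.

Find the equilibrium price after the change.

4.5

Before the shock: 49 - 4P = 2P + 7 ⇒ 42 = 6P ⇒ P = 7, Q = 21.
After the shift, demand is Qd = 34 - 4P and supply is Qs = 2P + 7.
Clearing the new market: 34 - 4P = 2P + 7, so P = 4.5 and Q = 16.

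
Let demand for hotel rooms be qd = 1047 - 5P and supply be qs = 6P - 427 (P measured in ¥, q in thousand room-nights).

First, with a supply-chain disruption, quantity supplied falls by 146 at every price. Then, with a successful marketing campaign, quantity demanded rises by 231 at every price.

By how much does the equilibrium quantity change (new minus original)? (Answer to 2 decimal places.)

Before the shock: 1047 - 5P = 6P - 427 ⇒ 1474 = 11P ⇒ P = 134, q = 377.
With the change applied: demand qd = 1278 - 5P, supply qs = 6P - 573.
Clearing the new market: 1278 - 5P = 6P - 573, so P = 1851/11 ≈ 168.2727 and q = 4803/11 ≈ 436.6364.
Δq = 436.6364 − 377 = +59.64.

+59.64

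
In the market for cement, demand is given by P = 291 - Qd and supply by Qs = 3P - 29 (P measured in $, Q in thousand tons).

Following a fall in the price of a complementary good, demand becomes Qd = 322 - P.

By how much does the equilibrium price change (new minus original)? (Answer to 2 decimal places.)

Original equilibrium: 291 - P = 3P - 29 gives 320 = 4P, so P = 80 and Q = 211.
The new curves are Qd = 322 - P (demand) and Qs = 3P - 29 (supply).
New equilibrium: 322 - P = 3P - 29 ⇒ 351 = 4P ⇒ P = 87.75, Q = 234.25.
ΔP = 87.75 − 80 = +7.75.

+7.75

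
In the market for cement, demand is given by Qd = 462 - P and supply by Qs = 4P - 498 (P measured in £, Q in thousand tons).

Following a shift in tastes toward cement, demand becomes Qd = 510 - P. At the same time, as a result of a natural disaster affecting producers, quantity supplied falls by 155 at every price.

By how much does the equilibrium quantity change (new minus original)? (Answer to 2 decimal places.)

Initially, 462 - P = 4P - 498, so 960 = 5P and P = 192, Q = 270.
The shock moves the curves to Qd = 510 - P and Qs = 4P - 653.
Setting them equal: 510 - P = 4P - 653 → 1163 = 5P, so P = 232.6 and Q = 277.4.
ΔQ = 277.4 − 270 = +7.40.

+7.40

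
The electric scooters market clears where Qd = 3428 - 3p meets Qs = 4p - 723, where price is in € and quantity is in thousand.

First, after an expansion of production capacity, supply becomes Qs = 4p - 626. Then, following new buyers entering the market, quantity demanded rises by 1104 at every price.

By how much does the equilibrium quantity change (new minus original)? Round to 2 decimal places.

Original equilibrium: 3428 - 3p = 4p - 723 gives 4151 = 7p, so p = 593 and Q = 1649.
The new curves are Qd = 4532 - 3p (demand) and Qs = 4p - 626 (supply).
Clearing the new market: 4532 - 3p = 4p - 626, so p = 5158/7 ≈ 736.8571 and Q = 16250/7 ≈ 2321.4286.
ΔQ = 2321.4286 − 1649 = +672.43.

+672.43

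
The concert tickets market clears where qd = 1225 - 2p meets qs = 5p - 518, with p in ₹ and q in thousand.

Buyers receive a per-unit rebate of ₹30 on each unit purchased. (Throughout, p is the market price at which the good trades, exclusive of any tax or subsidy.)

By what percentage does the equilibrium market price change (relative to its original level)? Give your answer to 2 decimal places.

Solve the original market: 1225 - 2p = 5p - 518, hence p = 249 and q = 727.
Since buyers' out-of-pocket price is the market price minus the rebate, the effective demand curve becomes qd = 1285 - 2p.
Equate the new curves: 1285 - 2p = 5p - 518, giving 1803 = 7p, p = 1803/7 ≈ 257.5714, q = 5389/7 ≈ 769.8571.
%Δp = (257.5714 − 249) / 249 × 100 = +3.44%.

+3.44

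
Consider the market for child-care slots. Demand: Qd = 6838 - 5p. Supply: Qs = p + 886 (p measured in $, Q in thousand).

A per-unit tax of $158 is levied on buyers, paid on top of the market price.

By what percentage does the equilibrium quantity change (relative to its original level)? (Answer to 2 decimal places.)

-7.01

Before the shock: 6838 - 5p = p + 886 ⇒ 5952 = 6p ⇒ p = 992, Q = 1878.
Since buyers pay the price plus the tax, the effective demand curve becomes Qd = 6048 - 5p.
Setting them equal: 6048 - 5p = p + 886 → 5162 = 6p, so p = 2581/3 ≈ 860.3333 and Q = 5239/3 ≈ 1746.3333.
%ΔQ = (1746.3333 − 1878) / 1878 × 100 = -7.01%.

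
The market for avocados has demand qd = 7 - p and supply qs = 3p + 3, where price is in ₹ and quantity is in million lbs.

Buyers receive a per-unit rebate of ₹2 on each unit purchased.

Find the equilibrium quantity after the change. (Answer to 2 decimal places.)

7.50

Solve the original market: 7 - p = 3p + 3, hence p = 1 and q = 6.
Since buyers' out-of-pocket price is the market price minus the rebate, the effective demand curve becomes qd = 9 - p.
Clearing the new market: 9 - p = 3p + 3, so p = 1.5 and q = 7.5.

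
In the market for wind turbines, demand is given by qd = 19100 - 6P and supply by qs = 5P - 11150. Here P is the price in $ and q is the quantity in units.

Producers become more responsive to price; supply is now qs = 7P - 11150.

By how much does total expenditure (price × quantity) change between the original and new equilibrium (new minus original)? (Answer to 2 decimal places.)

+4806804.73

Original equilibrium: 19100 - 6P = 5P - 11150 gives 30250 = 11P, so P = 2750 and q = 2600.
With the change applied: demand qd = 19100 - 6P, supply qs = 7P - 11150.
Setting them equal: 19100 - 6P = 7P - 11150 → 30250 = 13P, so P = 30250/13 ≈ 2326.9231 and q = 66800/13 ≈ 5138.4615.
Expenditure moves from 2750×2600 = 7150000 to 2326.9231×5138.4615 = 11956804.7337; change = +4806804.73.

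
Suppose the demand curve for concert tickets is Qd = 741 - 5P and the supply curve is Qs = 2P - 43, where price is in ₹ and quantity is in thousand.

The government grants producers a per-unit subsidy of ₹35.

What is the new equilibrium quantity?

Original equilibrium: 741 - 5P = 2P - 43 gives 784 = 7P, so P = 112 and Q = 181.
Since sellers receive the price plus the subsidy, the effective supply curve becomes Qs = 2P + 27.
Equate the new curves: 741 - 5P = 2P + 27, giving 714 = 7P, P = 102, Q = 231.

231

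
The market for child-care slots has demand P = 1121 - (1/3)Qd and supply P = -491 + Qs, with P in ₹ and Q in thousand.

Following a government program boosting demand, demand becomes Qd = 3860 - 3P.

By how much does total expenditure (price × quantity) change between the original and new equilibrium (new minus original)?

+254867.8125

Before the shock: 3363 - 3P = P + 491 ⇒ 2872 = 4P ⇒ P = 718, Q = 1209.
The shock moves the curves to Qd = 3860 - 3P and Qs = P + 491.
Equate the new curves: 3860 - 3P = P + 491, giving 3369 = 4P, P = 842.25, Q = 1333.25.
Expenditure moves from 718×1209 = 868062 to 842.25×1333.25 = 1122929.8125; change = +254867.8125.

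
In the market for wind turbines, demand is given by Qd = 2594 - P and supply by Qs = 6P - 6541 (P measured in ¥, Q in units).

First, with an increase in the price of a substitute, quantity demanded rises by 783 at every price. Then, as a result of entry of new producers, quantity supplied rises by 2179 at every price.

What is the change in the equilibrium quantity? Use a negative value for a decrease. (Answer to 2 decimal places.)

Solve the original market: 2594 - P = 6P - 6541, hence P = 1305 and Q = 1289.
The new curves are Qd = 3377 - P (demand) and Qs = 6P - 4362 (supply).
Setting them equal: 3377 - P = 6P - 4362 → 7739 = 7P, so P = 7739/7 ≈ 1105.5714 and Q = 15900/7 ≈ 2271.4286.
ΔQ = 2271.4286 − 1289 = +982.43.

+982.43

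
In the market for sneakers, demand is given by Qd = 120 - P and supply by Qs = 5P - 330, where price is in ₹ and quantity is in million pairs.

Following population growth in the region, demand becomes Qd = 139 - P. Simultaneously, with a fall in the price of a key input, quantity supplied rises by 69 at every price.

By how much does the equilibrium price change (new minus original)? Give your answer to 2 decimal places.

-8.33

Original equilibrium: 120 - P = 5P - 330 gives 450 = 6P, so P = 75 and Q = 45.
The new curves are Qd = 139 - P (demand) and Qs = 5P - 261 (supply).
Equate the new curves: 139 - P = 5P - 261, giving 400 = 6P, P = 200/3 ≈ 66.6667, Q = 217/3 ≈ 72.3333.
ΔP = 66.6667 − 75 = -8.33.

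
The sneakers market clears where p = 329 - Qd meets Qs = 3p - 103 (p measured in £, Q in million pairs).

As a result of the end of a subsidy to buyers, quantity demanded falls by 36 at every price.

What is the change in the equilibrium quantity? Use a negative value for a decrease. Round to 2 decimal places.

-27.00

Original equilibrium: 329 - p = 3p - 103 gives 432 = 4p, so p = 108 and Q = 221.
With the change applied: demand Qd = 293 - p, supply Qs = 3p - 103.
Clearing the new market: 293 - p = 3p - 103, so p = 99 and Q = 194.
ΔQ = 194 − 221 = -27.00.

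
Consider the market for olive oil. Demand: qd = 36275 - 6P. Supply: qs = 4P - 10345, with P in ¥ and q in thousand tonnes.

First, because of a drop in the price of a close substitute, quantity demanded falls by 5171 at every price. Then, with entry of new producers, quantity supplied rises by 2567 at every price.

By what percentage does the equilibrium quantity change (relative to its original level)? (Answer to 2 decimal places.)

Original equilibrium: 36275 - 6P = 4P - 10345 gives 46620 = 10P, so P = 4662 and q = 8303.
With the change applied: demand qd = 31104 - 6P, supply qs = 4P - 7778.
New equilibrium: 31104 - 6P = 4P - 7778 ⇒ 38882 = 10P ⇒ P = 3888.2, q = 7774.8.
%Δq = (7774.8 − 8303) / 8303 × 100 = -6.36%.

-6.36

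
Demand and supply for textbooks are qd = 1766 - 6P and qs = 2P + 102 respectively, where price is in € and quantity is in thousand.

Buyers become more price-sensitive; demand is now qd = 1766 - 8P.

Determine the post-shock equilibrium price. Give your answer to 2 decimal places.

166.40

Before the shock: 1766 - 6P = 2P + 102 ⇒ 1664 = 8P ⇒ P = 208, q = 518.
The shock moves the curves to qd = 1766 - 8P and qs = 2P + 102.
Equate the new curves: 1766 - 8P = 2P + 102, giving 1664 = 10P, P = 166.4, q = 434.8.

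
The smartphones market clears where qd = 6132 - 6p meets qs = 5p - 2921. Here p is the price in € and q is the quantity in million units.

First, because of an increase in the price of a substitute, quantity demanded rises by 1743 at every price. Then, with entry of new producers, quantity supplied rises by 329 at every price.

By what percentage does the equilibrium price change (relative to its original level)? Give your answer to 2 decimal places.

Original equilibrium: 6132 - 6p = 5p - 2921 gives 9053 = 11p, so p = 823 and q = 1194.
After the shift, demand is qd = 7875 - 6p and supply is qs = 5p - 2592.
Clearing the new market: 7875 - 6p = 5p - 2592, so p = 10467/11 ≈ 951.5455 and q = 23823/11 ≈ 2165.7273.
%Δp = (951.5455 − 823) / 823 × 100 = +15.62%.

+15.62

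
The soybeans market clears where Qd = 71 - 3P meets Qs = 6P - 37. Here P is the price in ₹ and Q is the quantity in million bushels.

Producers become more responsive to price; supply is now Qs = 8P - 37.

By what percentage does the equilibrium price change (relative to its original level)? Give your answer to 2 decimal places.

Solve the original market: 71 - 3P = 6P - 37, hence P = 12 and Q = 35.
With the change applied: demand Qd = 71 - 3P, supply Qs = 8P - 37.
Equate the new curves: 71 - 3P = 8P - 37, giving 108 = 11P, P = 108/11 ≈ 9.8182, Q = 457/11 ≈ 41.5455.
%ΔP = (9.8182 − 12) / 12 × 100 = -18.18%.

-18.18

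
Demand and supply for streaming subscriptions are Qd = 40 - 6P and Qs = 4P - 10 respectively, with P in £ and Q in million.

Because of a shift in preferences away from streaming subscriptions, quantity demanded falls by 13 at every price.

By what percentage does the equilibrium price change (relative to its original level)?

-26

Initially, 40 - 6P = 4P - 10, so 50 = 10P and P = 5, Q = 10.
With the change applied: demand Qd = 27 - 6P, supply Qs = 4P - 10.
Equate the new curves: 27 - 6P = 4P - 10, giving 37 = 10P, P = 3.7, Q = 4.8.
%ΔP = (3.7 − 5) / 5 × 100 = -26%.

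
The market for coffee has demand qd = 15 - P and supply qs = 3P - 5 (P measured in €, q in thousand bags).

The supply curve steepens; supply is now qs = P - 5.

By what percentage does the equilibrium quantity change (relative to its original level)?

Original equilibrium: 15 - P = 3P - 5 gives 20 = 4P, so P = 5 and q = 10.
The shock moves the curves to qd = 15 - P and qs = P - 5.
New equilibrium: 15 - P = P - 5 ⇒ 20 = 2P ⇒ P = 10, q = 5.
%Δq = (5 − 10) / 10 × 100 = -50%.

-50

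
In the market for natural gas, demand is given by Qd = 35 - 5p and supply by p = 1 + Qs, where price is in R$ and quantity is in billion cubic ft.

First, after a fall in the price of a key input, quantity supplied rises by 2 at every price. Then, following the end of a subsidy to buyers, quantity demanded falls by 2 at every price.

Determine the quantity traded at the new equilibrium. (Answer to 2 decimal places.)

Original equilibrium: 35 - 5p = p - 1 gives 36 = 6p, so p = 6 and Q = 5.
With the change applied: demand Qd = 33 - 5p, supply Qs = p + 1.
New equilibrium: 33 - 5p = p + 1 ⇒ 32 = 6p ⇒ p = 16/3 ≈ 5.3333, Q = 19/3 ≈ 6.3333.

6.33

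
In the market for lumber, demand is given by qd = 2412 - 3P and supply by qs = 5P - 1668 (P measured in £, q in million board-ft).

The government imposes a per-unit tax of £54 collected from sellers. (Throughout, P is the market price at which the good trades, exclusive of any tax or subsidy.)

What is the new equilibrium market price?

Original equilibrium: 2412 - 3P = 5P - 1668 gives 4080 = 8P, so P = 510 and q = 882.
Since sellers keep the price net of the tax, the effective supply curve becomes qs = 5P - 1938.
Clearing the new market: 2412 - 3P = 5P - 1938, so P = 543.75 and q = 780.75.

543.75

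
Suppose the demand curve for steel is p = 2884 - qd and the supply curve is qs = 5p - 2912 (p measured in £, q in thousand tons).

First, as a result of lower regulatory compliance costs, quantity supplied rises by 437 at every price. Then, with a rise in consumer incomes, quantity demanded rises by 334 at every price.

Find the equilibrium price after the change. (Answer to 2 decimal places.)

Initially, 2884 - p = 5p - 2912, so 5796 = 6p and p = 966, q = 1918.
The new curves are qd = 3218 - p (demand) and qs = 5p - 2475 (supply).
Equate the new curves: 3218 - p = 5p - 2475, giving 5693 = 6p, p = 5693/6 ≈ 948.8333, q = 13615/6 ≈ 2269.1667.

948.83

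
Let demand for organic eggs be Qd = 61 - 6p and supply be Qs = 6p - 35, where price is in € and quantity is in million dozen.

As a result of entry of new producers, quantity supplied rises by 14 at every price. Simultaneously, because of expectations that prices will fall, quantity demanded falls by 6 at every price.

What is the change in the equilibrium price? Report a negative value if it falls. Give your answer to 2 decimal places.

Before the shock: 61 - 6p = 6p - 35 ⇒ 96 = 12p ⇒ p = 8, Q = 13.
With the change applied: demand Qd = 55 - 6p, supply Qs = 6p - 21.
New equilibrium: 55 - 6p = 6p - 21 ⇒ 76 = 12p ⇒ p = 19/3 ≈ 6.3333, Q = 17.
Δp = 6.3333 − 8 = -1.67.

-1.67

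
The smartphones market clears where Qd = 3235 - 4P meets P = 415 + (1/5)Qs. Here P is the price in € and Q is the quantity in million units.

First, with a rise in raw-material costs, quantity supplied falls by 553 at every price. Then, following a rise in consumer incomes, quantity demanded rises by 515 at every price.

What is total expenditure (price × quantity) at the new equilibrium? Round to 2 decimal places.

Before the shock: 3235 - 4P = 5P - 2075 ⇒ 5310 = 9P ⇒ P = 590, Q = 875.
After the shift, demand is Qd = 3750 - 4P and supply is Qs = 5P - 2628.
Equate the new curves: 3750 - 4P = 5P - 2628, giving 6378 = 9P, P = 2126/3 ≈ 708.6667, Q = 2746/3 ≈ 915.3333.
New expenditure = 708.6667 × 915.3333 = 648666.22.

648666.22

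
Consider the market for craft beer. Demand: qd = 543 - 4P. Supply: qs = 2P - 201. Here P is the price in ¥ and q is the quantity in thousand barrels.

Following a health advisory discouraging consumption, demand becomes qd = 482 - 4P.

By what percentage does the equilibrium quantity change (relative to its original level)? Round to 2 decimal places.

-43.26

Original equilibrium: 543 - 4P = 2P - 201 gives 744 = 6P, so P = 124 and q = 47.
After the shift, demand is qd = 482 - 4P and supply is qs = 2P - 201.
Equate the new curves: 482 - 4P = 2P - 201, giving 683 = 6P, P = 683/6 ≈ 113.8333, q = 80/3 ≈ 26.6667.
%Δq = (26.6667 − 47) / 47 × 100 = -43.26%.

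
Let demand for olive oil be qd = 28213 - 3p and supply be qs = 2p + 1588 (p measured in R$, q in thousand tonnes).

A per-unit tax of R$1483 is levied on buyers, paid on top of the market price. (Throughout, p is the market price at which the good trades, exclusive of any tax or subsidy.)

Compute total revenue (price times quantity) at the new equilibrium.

46385095.68

Initially, 28213 - 3p = 2p + 1588, so 26625 = 5p and p = 5325, q = 12238.
Since buyers pay the price plus the tax, the effective demand curve becomes qd = 23764 - 3p.
New equilibrium: 23764 - 3p = 2p + 1588 ⇒ 22176 = 5p ⇒ p = 4435.2, q = 10458.4.
New expenditure = 4435.2 × 10458.4 = 46385095.68.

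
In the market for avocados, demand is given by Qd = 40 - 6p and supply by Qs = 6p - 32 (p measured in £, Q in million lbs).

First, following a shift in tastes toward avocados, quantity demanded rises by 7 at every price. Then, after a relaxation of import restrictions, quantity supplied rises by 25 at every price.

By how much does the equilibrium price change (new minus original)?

-1.5

Solve the original market: 40 - 6p = 6p - 32, hence p = 6 and Q = 4.
After the shift, demand is Qd = 47 - 6p and supply is Qs = 6p - 7.
Clearing the new market: 47 - 6p = 6p - 7, so p = 4.5 and Q = 20.
Δp = 4.5 − 6 = -1.5.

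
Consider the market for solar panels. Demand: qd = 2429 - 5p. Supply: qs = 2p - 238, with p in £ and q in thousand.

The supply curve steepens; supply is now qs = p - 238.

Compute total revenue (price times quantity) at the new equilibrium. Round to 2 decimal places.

91789.25

Before the shock: 2429 - 5p = 2p - 238 ⇒ 2667 = 7p ⇒ p = 381, q = 524.
With the change applied: demand qd = 2429 - 5p, supply qs = p - 238.
Equate the new curves: 2429 - 5p = p - 238, giving 2667 = 6p, p = 444.5, q = 206.5.
New expenditure = 444.5 × 206.5 = 91789.25.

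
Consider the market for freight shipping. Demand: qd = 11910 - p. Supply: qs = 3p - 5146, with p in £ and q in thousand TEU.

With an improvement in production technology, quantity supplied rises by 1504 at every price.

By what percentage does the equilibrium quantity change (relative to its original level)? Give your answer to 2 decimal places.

Before the shock: 11910 - p = 3p - 5146 ⇒ 17056 = 4p ⇒ p = 4264, q = 7646.
The new curves are qd = 11910 - p (demand) and qs = 3p - 3642 (supply).
Setting them equal: 11910 - p = 3p - 3642 → 15552 = 4p, so p = 3888 and q = 8022.
%Δq = (8022 − 7646) / 7646 × 100 = +4.92%.

+4.92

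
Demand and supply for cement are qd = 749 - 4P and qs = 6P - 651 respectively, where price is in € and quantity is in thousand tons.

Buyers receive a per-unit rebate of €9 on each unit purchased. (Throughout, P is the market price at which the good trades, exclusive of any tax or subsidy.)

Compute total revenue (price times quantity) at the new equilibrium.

Original equilibrium: 749 - 4P = 6P - 651 gives 1400 = 10P, so P = 140 and q = 189.
Since buyers' out-of-pocket price is the market price minus the rebate, the effective demand curve becomes qd = 785 - 4P.
New equilibrium: 785 - 4P = 6P - 651 ⇒ 1436 = 10P ⇒ P = 143.6, q = 210.6.
New expenditure = 143.6 × 210.6 = 30242.16.

30242.16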